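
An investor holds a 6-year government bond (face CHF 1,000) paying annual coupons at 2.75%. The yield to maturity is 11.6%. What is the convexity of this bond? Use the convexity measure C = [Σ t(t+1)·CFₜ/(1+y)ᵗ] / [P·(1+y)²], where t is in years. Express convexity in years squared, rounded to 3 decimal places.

With y = 0.116:
  t   CF        PV=CF/(1+0.116)^t    t·PV        t(t+1)·PV
  1        27.50        24.6416        24.6416          49.2832
  2        27.50        22.0803        44.1605         132.4816
  3        27.50        19.7852        59.3556         237.4222
  4        27.50        17.7287        70.9146         354.5732
  5        27.50        15.8859        79.4295         476.5769
  6     1,027.50       531.8592     3,191.1551      22,338.0857
  Σ                    631.9808     3,469.6569      23,588.4228
P = 631.9808.
Convexity = Σ t(t+1)·PV / [P·(1+y)²] = 23,588.4228 / (631.9808 × 1.245456) = 29.96861.

29.969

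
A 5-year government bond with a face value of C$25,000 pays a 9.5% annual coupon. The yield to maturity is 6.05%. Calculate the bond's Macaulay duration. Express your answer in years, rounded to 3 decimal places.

4.261 years

Periodic yield y = 0.0605. Discount each cash flow and weight by its year:
  t   CF        PV=CF/(1+0.0605)^t    t·PV
  1     2,375.00     2,239.5097     2,239.5097
  2     2,375.00     2,111.7489     4,223.4977
  3     2,375.00     1,991.2766     5,973.8299
  4     2,375.00     1,877.6772     7,510.7086
  5    27,375.00    20,408.0149   102,040.0747
  Σ                 28,628.2272   121,987.6206
Price P = Σ PV = 28,628.2272.
Macaulay duration = Σ(t·PV) / P = 121,987.6206 / 28,628.2272 = 4.26110 years.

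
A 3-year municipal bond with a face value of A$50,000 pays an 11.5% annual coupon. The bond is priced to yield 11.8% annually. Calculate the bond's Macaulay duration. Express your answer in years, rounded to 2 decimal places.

2.70 years

Periodic yield y = 0.118. Discount each cash flow and weight by its year:
  t   CF        PV=CF/(1+0.118)^t    t·PV
  1     5,750.00     5,143.1127     5,143.1127
  2     5,750.00     4,600.2797     9,200.5594
  3    55,750.00    39,895.0911   119,685.2733
  Σ                 49,638.4835   134,028.9454
Price P = Σ PV = 49,638.4835.
Macaulay duration = Σ(t·PV) / P = 134,028.9454 / 49,638.4835 = 2.70010 years.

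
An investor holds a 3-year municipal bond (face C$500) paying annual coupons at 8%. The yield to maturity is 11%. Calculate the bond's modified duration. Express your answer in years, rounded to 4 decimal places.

Periodic yield y = 0.11. First find Macaulay duration:
  t   CF        PV=CF/(1+0.11)^t    t·PV
  1        40.00        36.0360        36.0360
  2        40.00        32.4649        64.9298
  3       540.00       394.8433     1,184.5300
  Σ                    463.3443     1,285.4959
P = 463.3443; Macaulay duration = 1,285.4959 / 463.3443 = 2.77439 years.
Modified duration = D_Mac / (1 + y) = 2.77439 / 1.11 = 2.49945 years.

2.4994 years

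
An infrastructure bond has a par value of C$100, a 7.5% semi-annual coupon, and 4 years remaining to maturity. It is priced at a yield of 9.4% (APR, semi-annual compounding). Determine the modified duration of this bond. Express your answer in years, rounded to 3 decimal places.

3.353 years

Periodic yield y = 0.047. First find Macaulay duration:
  t   CF        PV=CF/(1+0.047)^t    t·PV
  1         3.75         3.5817         3.5817
  2         3.75         3.4209         6.8418
  3         3.75         3.2673         9.8019
  4         3.75         3.1206        12.4826
  5         3.75         2.9806        14.9028
  6         3.75         2.8468        17.0806
  7         3.75         2.7190        19.0328
  8       103.75        71.8480       574.7840
  Σ                     93.7848       658.5081
P = 93.7848; Macaulay duration = 658.5081 / 93.7848 = 7.02148 half-year periods = 3.51074 years.
Modified duration = D_Mac / (1 + y) = 3.51074 / 1.047 = 3.35314 years.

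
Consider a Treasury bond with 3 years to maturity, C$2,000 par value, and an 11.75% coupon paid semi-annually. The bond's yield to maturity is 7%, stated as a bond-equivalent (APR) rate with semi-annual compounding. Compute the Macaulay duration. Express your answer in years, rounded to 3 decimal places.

Periodic yield y = 0.035. Discount each cash flow and weight by its period:
  t   CF        PV=CF/(1+0.035)^t    t·PV
  1       117.50       113.5266       113.5266
  2       117.50       109.6875       219.3750
  3       117.50       105.9783       317.9348
  4       117.50       102.3945       409.5778
  5       117.50        98.9318       494.6592
  6     2,117.50     1,722.5876    10,335.5257
  Σ                  2,253.1063    11,890.5992
Price P = Σ PV = 2,253.1063.
Macaulay duration = Σ(t·PV) / P = 11,890.5992 / 2,253.1063 = 5.27742 half-year periods.
In years: 5.27742 / 2 = 2.63871 years.

2.639 years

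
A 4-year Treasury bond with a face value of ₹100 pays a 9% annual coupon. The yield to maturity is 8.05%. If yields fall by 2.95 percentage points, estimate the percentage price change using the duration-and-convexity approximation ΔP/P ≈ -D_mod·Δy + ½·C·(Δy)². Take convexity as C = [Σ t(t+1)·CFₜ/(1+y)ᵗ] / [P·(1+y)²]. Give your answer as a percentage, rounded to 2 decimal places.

+10.29%

With y = 0.0805:
  t   CF        PV=CF/(1+0.0805)^t    t·PV        t(t+1)·PV
  1         9.00         8.3295         8.3295          16.6590
  2         9.00         7.7089        15.4178          46.2535
  3         9.00         7.1346        21.4037          85.6149
  4       109.00        79.9701       319.8802       1,599.4012
  Σ                    103.1430       365.0313       1,747.9285
P = 103.1430; D_Mac = 3.53908 yrs; D_mod = 3.27541 yrs; C = 14.51558.
Duration effect: -3.27541 × (-0.0295) = +0.096625
Convexity effect: 0.5 × 14.51558 × (-0.0295)² = +0.0063161
ΔP/P ≈ +0.096625 + 0.0063161 = +0.102941 = +10.2941%.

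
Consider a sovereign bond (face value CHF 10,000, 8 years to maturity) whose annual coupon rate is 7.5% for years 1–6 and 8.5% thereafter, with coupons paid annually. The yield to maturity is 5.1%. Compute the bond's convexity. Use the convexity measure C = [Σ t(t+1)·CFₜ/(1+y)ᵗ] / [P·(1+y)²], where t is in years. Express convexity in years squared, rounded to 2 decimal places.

48.42

With y = 0.051:
  t   CF        PV=CF/(1+0.051)^t    t·PV        t(t+1)·PV
  1       750.00       713.6061       713.6061       1,427.2122
  2       750.00       678.9782     1,357.9564       4,073.8692
  3       750.00       646.0306     1,938.0919       7,752.3677
  4       750.00       614.6819     2,458.7275      12,293.6373
  5       750.00       584.8543     2,924.2715      17,545.6288
  6       750.00       556.4741     3,338.8447      23,371.9128
  7       850.00       600.0672     4,200.4706      33,603.7651
  8    10,850.00     7,287.9941    58,303.9525     524,735.5723
  Σ                 11,682.6865    75,235.9211     624,803.9654
P = 11,682.6865.
Convexity = Σ t(t+1)·PV / [P·(1+y)²] = 624,803.9654 / (11,682.6865 × 1.104601) = 48.41675.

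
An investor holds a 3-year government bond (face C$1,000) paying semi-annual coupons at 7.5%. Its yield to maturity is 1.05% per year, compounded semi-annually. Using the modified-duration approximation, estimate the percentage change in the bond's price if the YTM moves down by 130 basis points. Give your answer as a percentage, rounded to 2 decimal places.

+3.58%

Periodic yield y = 0.00525. Modified duration first:
  t   CF        PV=CF/(1+0.00525)^t    t·PV
  1        37.50        37.3042        37.3042
  2        37.50        37.1093        74.2187
  3        37.50        36.9155       110.7466
  4        37.50        36.7227       146.8909
  5        37.50        36.5309       182.6547
  6     1,037.50     1,005.4110     6,032.4658
  Σ                  1,189.9936     6,584.2808
P = 1,189.9936; D_Mac = 5.53304 half-year periods = 2.76652 yrs; D_mod = 2.76652/(1+0.00525) = 2.75207 yrs.
ΔP/P ≈ -D_mod · Δy = -2.75207 × (-0.013) = +0.035777 = +3.5777%.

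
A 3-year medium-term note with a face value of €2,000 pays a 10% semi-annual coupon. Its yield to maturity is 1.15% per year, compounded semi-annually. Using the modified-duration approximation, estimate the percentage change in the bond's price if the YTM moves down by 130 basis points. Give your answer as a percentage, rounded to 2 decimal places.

+3.50%

Periodic yield y = 0.00575. Modified duration first:
  t   CF        PV=CF/(1+0.00575)^t    t·PV
  1       100.00        99.4283        99.4283
  2       100.00        98.8598       197.7197
  3       100.00        98.2946       294.8839
  4       100.00        97.7327       390.9307
  5       100.00        97.1739       485.8697
  6     2,100.00     2,028.9860    12,173.9159
  Σ                  2,520.4754    13,642.7483
P = 2,520.4754; D_Mac = 5.41277 half-year periods = 2.70638 yrs; D_mod = 2.70638/(1+0.00575) = 2.69091 yrs.
ΔP/P ≈ -D_mod · Δy = -2.69091 × (-0.013) = +0.034982 = +3.4982%.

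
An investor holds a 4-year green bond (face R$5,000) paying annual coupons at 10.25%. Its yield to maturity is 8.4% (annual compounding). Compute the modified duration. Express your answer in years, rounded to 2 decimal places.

Periodic yield y = 0.084. First find Macaulay duration:
  t   CF        PV=CF/(1+0.084)^t    t·PV
  1       512.50       472.7860       472.7860
  2       512.50       436.1494       872.2989
  3       512.50       402.3519     1,207.0556
  4     5,512.50     3,992.3763    15,969.5054
  Σ                  5,303.6636    18,521.6458
P = 5,303.6636; Macaulay duration = 18,521.6458 / 5,303.6636 = 3.49224 years.
Modified duration = D_Mac / (1 + y) = 3.49224 / 1.084 = 3.22162 years.

3.22 years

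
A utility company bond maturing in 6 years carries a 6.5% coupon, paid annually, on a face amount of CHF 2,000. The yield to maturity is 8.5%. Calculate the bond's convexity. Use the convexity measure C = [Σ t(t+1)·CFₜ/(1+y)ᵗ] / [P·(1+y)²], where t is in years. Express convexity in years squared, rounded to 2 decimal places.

28.70

With y = 0.085:
  t   CF        PV=CF/(1+0.085)^t    t·PV        t(t+1)·PV
  1       130.00       119.8157       119.8157         239.6313
  2       130.00       110.4292       220.8584         662.5751
  3       130.00       101.7781       305.3342       1,221.3366
  4       130.00        93.8047       375.2186       1,876.0931
  5       130.00        86.4559       432.2795       2,593.6772
  6     2,130.00     1,305.5730     7,833.4383      54,834.0678
  Σ                  1,817.8565     9,286.9446      61,427.3812
P = 1,817.8565.
Convexity = Σ t(t+1)·PV / [P·(1+y)²] = 61,427.3812 / (1,817.8565 × 1.177225) = 28.70403.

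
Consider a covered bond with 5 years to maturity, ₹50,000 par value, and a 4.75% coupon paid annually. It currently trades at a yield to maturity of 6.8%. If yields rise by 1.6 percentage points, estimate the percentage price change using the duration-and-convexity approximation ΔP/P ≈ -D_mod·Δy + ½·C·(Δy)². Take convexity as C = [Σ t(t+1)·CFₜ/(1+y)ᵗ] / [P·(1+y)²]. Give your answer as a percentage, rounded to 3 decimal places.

With y = 0.068:
  t   CF        PV=CF/(1+0.068)^t    t·PV        t(t+1)·PV
  1     2,375.00     2,223.7828     2,223.7828       4,447.5655
  2     2,375.00     2,082.1936     4,164.3872      12,493.1616
  3     2,375.00     1,949.6195     5,848.8584      23,395.4338
  4     2,375.00     1,825.4864     7,301.9456      36,509.7281
  5    52,375.00    37,693.6134   188,468.0672   1,130,808.4035
  Σ                 45,774.6957   208,007.0413   1,207,654.2925
P = 45,774.6957; D_Mac = 4.54415 yrs; D_mod = 4.25482 yrs; C = 23.12995.
Duration effect: -4.25482 × (+0.016) = -0.068077
Convexity effect: 0.5 × 23.12995 × (0.016)² = +0.0029606
ΔP/P ≈ -0.068077 + 0.0029606 = -0.065117 = -6.5117%.

-6.512%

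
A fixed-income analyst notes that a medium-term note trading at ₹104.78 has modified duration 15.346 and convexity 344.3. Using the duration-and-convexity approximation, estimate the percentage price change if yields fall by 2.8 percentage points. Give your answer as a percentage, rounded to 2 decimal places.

Duration effect: -D_mod·Δy = -15.346 × (-0.028) = +0.429688
Convexity effect: ½·C·(Δy)² = 0.5 × 344.3 × (-0.028)² = +0.1349656
ΔP/P ≈ +0.429688 + 0.1349656 = +0.5646536
= +56.46536%.

+56.47%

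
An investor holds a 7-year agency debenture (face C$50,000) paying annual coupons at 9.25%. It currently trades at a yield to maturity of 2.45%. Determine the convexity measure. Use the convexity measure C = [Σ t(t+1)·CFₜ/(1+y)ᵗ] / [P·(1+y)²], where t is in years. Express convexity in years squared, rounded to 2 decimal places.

With y = 0.0245:
  t   CF        PV=CF/(1+0.0245)^t    t·PV        t(t+1)·PV
  1     4,625.00     4,514.3973     4,514.3973       9,028.7945
  2     4,625.00     4,406.4395     8,812.8790      26,438.6370
  3     4,625.00     4,301.0634    12,903.1903      51,612.7613
  4     4,625.00     4,198.2074    16,792.8295      83,964.1473
  5     4,625.00     4,097.8110    20,489.0550     122,934.3299
  6     4,625.00     3,999.8155    23,998.8931     167,992.2516
  7    54,625.00    46,111.3366   322,779.3560   2,582,234.8484
  Σ                 71,629.0707   410,290.6002   3,044,205.7700
P = 71,629.0707.
Convexity = Σ t(t+1)·PV / [P·(1+y)²] = 3,044,205.7700 / (71,629.0707 × 1.049600) = 40.49121.

40.49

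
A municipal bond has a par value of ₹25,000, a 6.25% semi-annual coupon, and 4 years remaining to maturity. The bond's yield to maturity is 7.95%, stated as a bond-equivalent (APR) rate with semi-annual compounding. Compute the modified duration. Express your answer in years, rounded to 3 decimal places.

Periodic yield y = 0.03975. First find Macaulay duration:
  t   CF        PV=CF/(1+0.03975)^t    t·PV
  1       781.25       751.3825       751.3825
  2       781.25       722.6569     1,445.3139
  3       781.25       695.0295     2,085.0885
  4       781.25       668.4583     2,673.8332
  5       781.25       642.9029     3,214.5145
  6       781.25       618.3245     3,709.9470
  7       781.25       594.6857     4,162.8002
  8    25,781.25    18,874.3732   150,994.9856
  Σ                 23,567.8136   169,037.8654
P = 23,567.8136; Macaulay duration = 169,037.8654 / 23,567.8136 = 7.17240 half-year periods = 3.58620 years.
Modified duration = D_Mac / (1 + y) = 3.58620 / 1.03975 = 3.44910 years.

3.449 years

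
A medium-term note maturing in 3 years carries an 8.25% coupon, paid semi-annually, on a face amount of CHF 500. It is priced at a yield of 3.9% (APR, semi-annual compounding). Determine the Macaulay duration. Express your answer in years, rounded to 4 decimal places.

2.7363 years

Periodic yield y = 0.0195. Discount each cash flow and weight by its period:
  t   CF        PV=CF/(1+0.0195)^t    t·PV
  1       20.625        20.2305        20.2305
  2       20.625        19.8436        39.6871
  3       20.625        19.4640        58.3920
  4       20.625        19.0917        76.3669
  5       20.625        18.7266        93.6328
  6      520.625       463.6621     2,781.9729
  Σ                    561.0185     3,070.2821
Price P = Σ PV = 561.0185.
Macaulay duration = Σ(t·PV) / P = 3,070.2821 / 561.0185 = 5.47269 half-year periods.
In years: 5.47269 / 2 = 2.73635 years.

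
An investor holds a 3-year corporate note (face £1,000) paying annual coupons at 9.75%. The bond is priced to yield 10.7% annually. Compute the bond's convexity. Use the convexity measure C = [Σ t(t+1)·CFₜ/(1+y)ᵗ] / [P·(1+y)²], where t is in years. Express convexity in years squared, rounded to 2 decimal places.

With y = 0.107:
  t   CF        PV=CF/(1+0.107)^t    t·PV        t(t+1)·PV
  1        97.50        88.0759        88.0759         176.1518
  2        97.50        79.5627       159.1253         477.3760
  3     1,097.50       809.0245     2,427.0735       9,708.2938
  Σ                    976.6630     2,674.2747      10,361.8216
P = 976.6630.
Convexity = Σ t(t+1)·PV / [P·(1+y)²] = 10,361.8216 / (976.6630 × 1.225449) = 8.65757.

8.66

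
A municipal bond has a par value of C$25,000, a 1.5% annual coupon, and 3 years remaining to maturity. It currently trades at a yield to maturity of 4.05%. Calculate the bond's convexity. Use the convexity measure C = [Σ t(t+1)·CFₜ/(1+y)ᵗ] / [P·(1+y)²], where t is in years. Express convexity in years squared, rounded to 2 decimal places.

10.86

With y = 0.0405:
  t   CF        PV=CF/(1+0.0405)^t    t·PV        t(t+1)·PV
  1       375.00       360.4037       360.4037         720.8073
  2       375.00       346.3754       692.7509       2,078.2527
  3    25,375.00    22,525.7779    67,577.3336     270,309.3345
  Σ                 23,232.5570    68,630.4882     273,108.3945
P = 23,232.5570.
Convexity = Σ t(t+1)·PV / [P·(1+y)²] = 273,108.3945 / (23,232.5570 × 1.082640) = 10.85810.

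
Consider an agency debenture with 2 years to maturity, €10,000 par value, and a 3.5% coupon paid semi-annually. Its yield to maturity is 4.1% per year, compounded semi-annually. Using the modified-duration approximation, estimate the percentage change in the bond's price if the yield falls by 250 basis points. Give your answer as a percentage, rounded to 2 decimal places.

Periodic yield y = 0.0205. Modified duration first:
  t   CF        PV=CF/(1+0.0205)^t    t·PV
  1       175.00       171.4846       171.4846
  2       175.00       168.0398       336.0795
  3       175.00       164.6641       493.9924
  4    10,175.00     9,381.7182    37,526.8726
  Σ                  9,885.9066    38,528.4291
P = 9,885.9066; D_Mac = 3.89731 half-year periods = 1.94865 yrs; D_mod = 1.94865/(1+0.0205) = 1.90951 yrs.
ΔP/P ≈ -D_mod · Δy = -1.90951 × (-0.025) = +0.047738 = +4.7738%.

+4.77%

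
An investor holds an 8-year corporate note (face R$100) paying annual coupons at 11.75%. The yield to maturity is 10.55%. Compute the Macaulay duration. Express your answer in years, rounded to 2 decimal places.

Periodic yield y = 0.1055. Discount each cash flow and weight by its year:
  t   CF        PV=CF/(1+0.1055)^t    t·PV
  1        11.75        10.6287        10.6287
  2        11.75         9.6144        19.2287
  3        11.75         8.6968        26.0905
  4        11.75         7.8669        31.4675
  5        11.75         7.1161        35.5807
  6        11.75         6.4370        38.6222
  7        11.75         5.8227        40.7591
  8       111.75        50.0931       400.7445
  Σ                    106.2757       603.1219
Price P = Σ PV = 106.2757.
Macaulay duration = Σ(t·PV) / P = 603.1219 / 106.2757 = 5.67507 years.

5.68 years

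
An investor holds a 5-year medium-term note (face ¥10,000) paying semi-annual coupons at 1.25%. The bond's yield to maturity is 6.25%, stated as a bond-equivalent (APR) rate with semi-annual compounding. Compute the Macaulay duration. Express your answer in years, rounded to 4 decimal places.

Periodic yield y = 0.03125. Discount each cash flow and weight by its period:
  t   CF        PV=CF/(1+0.03125)^t    t·PV
  1        62.50        60.6061        60.6061
  2        62.50        58.7695       117.5390
  3        62.50        56.9886       170.9659
  4        62.50        55.2617       221.0468
  5        62.50        53.5871       267.9355
  6        62.50        51.9632       311.7795
  7        62.50        50.3886       352.7202
  8        62.50        48.8617       390.8934
  9        62.50        47.3810       426.4291
  10   10,062.50     7,397.1816    73,971.8155
  Σ                  7,880.9891    76,291.7309
Price P = Σ PV = 7,880.9891.
Macaulay duration = Σ(t·PV) / P = 76,291.7309 / 7,880.9891 = 9.68048 half-year periods.
In years: 9.68048 / 2 = 4.84024 years.

4.8402 years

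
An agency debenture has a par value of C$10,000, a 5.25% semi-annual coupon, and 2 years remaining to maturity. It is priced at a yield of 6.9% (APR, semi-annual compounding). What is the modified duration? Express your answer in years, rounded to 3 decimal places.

1.859 years

Periodic yield y = 0.0345. First find Macaulay duration:
  t   CF        PV=CF/(1+0.0345)^t    t·PV
  1       262.50       253.7458       253.7458
  2       262.50       245.2835       490.5670
  3       262.50       237.1034       711.3103
  4    10,262.50     8,960.4783    35,841.9130
  Σ                  9,696.6109    37,297.5360
P = 9,696.6109; Macaulay duration = 37,297.5360 / 9,696.6109 = 3.84645 half-year periods = 1.92323 years.
Modified duration = D_Mac / (1 + y) = 1.92323 / 1.0345 = 1.85909 years.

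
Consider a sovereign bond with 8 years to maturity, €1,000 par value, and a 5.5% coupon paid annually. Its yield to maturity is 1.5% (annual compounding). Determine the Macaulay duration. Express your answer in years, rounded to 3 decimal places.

6.866 years

Periodic yield y = 0.015. Discount each cash flow and weight by its year:
  t   CF        PV=CF/(1+0.015)^t    t·PV
  1        55.00        54.1872        54.1872
  2        55.00        53.3864       106.7728
  3        55.00        52.5974       157.7923
  4        55.00        51.8201       207.2805
  5        55.00        51.0543       255.2716
  6        55.00        50.2998       301.7989
  7        55.00        49.5565       346.8953
  8     1,055.00       936.5352     7,492.2819
  Σ                  1,299.4370     8,922.2805
Price P = Σ PV = 1,299.4370.
Macaulay duration = Σ(t·PV) / P = 8,922.2805 / 1,299.4370 = 6.86627 years.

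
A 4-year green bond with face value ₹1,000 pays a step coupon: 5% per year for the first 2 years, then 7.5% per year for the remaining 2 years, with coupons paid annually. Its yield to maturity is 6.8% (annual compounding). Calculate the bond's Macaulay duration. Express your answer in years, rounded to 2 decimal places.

3.70 years

Periodic yield y = 0.068. Discount each cash flow and weight by its year:
  t   CF        PV=CF/(1+0.068)^t    t·PV
  1        50.00        46.8165        46.8165
  2        50.00        43.8357        87.6713
  3        75.00        61.5669       184.7008
  4     1,075.00       826.2728     3,305.0912
  Σ                    978.4919     3,624.2798
Price P = Σ PV = 978.4919.
Macaulay duration = Σ(t·PV) / P = 3,624.2798 / 978.4919 = 3.70394 years.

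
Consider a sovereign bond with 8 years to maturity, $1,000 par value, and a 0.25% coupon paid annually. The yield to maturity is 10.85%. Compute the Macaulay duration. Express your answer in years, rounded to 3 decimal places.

Periodic yield y = 0.1085. Discount each cash flow and weight by its year:
  t   CF        PV=CF/(1+0.1085)^t    t·PV
  1         2.50         2.2553         2.2553
  2         2.50         2.0346         4.0691
  3         2.50         1.8354         5.5062
  4         2.50         1.6558         6.6230
  5         2.50         1.4937         7.4685
  6         2.50         1.3475         8.0849
  7         2.50         1.2156         8.5092
  8     1,002.50       439.7429     3,517.9429
  Σ                    451.5807     3,560.4592
Price P = Σ PV = 451.5807.
Macaulay duration = Σ(t·PV) / P = 3,560.4592 / 451.5807 = 7.88444 years.

7.884 years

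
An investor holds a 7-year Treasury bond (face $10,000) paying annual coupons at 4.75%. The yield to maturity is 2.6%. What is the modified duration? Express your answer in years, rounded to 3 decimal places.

Periodic yield y = 0.026. First find Macaulay duration:
  t   CF        PV=CF/(1+0.026)^t    t·PV
  1       475.00       462.9630       462.9630
  2       475.00       451.2310       902.4619
  3       475.00       439.7963     1,319.3888
  4       475.00       428.6513     1,714.6053
  5       475.00       417.7888     2,088.9441
  6       475.00       407.2016     2,443.2094
  7    10,475.00     8,752.3063    61,266.1438
  Σ                 11,359.9381    70,197.7163
P = 11,359.9381; Macaulay duration = 70,197.7163 / 11,359.9381 = 6.17941 years.
Modified duration = D_Mac / (1 + y) = 6.17941 / 1.026 = 6.02282 years.

6.023 years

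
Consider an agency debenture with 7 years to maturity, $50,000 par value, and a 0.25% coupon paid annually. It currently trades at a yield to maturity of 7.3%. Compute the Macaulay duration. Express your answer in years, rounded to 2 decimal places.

Periodic yield y = 0.073. Discount each cash flow and weight by its year:
  t   CF        PV=CF/(1+0.073)^t    t·PV
  1       125.00       116.4958       116.4958
  2       125.00       108.5702       217.1404
  3       125.00       101.1838       303.5513
  4       125.00        94.2999       377.1995
  5       125.00        87.8843       439.4216
  6       125.00        81.9052       491.4314
  7    50,125.00    30,609.5068   214,266.5475
  Σ                 31,199.8460   216,211.7875
Price P = Σ PV = 31,199.8460.
Macaulay duration = Σ(t·PV) / P = 216,211.7875 / 31,199.8460 = 6.92990 years.

6.93 years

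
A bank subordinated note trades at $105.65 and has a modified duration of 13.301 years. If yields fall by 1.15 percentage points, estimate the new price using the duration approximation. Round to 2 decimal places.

Duration approximation: ΔP/P ≈ -D_mod · Δy = -13.301 × (-0.0115) = +0.1529615.
New price ≈ 105.65 × (1 + 0.1529615) = 121.810382475.

$121.81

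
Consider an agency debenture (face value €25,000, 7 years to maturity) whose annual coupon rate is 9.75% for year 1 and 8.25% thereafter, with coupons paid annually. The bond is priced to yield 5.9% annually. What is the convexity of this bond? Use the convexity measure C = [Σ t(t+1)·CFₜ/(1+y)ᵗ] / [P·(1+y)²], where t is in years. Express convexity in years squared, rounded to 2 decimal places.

With y = 0.059:
  t   CF        PV=CF/(1+0.059)^t    t·PV        t(t+1)·PV
  1     2,437.50     2,301.6997     2,301.6997       4,603.3994
  2     2,062.50     1,839.0860     3,678.1720      11,034.5160
  3     2,062.50     1,736.6251     5,209.8753      20,839.5014
  4     2,062.50     1,639.8726     6,559.4905      32,797.4526
  5     2,062.50     1,548.5105     7,742.5525      46,455.3152
  6     2,062.50     1,462.2384     8,773.4306      61,414.0145
  7    27,062.50    18,117.4134   126,821.8935   1,014,575.1477
  Σ                 28,645.4458   161,087.1142   1,191,719.3467
P = 28,645.4458.
Convexity = Σ t(t+1)·PV / [P·(1+y)²] = 1,191,719.3467 / (28,645.4458 × 1.121481) = 37.09595.

37.10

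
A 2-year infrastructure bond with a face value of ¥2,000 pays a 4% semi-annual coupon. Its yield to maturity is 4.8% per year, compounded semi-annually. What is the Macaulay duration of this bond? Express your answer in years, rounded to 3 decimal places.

Periodic yield y = 0.024. Discount each cash flow and weight by its period:
  t   CF        PV=CF/(1+0.024)^t    t·PV
  1        40.00        39.0625        39.0625
  2        40.00        38.1470        76.2939
  3        40.00        37.2529       111.7587
  4     2,040.00     1,855.3692     7,421.4768
  Σ                  1,969.8316     7,648.5919
Price P = Σ PV = 1,969.8316.
Macaulay duration = Σ(t·PV) / P = 7,648.5919 / 1,969.8316 = 3.88287 half-year periods.
In years: 3.88287 / 2 = 1.94143 years.

1.941 years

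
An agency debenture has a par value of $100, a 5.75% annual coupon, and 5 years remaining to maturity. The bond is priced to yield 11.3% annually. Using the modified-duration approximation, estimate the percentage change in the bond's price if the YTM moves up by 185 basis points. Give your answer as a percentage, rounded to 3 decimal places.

-7.337%

Periodic yield y = 0.113. Modified duration first:
  t   CF        PV=CF/(1+0.113)^t    t·PV
  1         5.75         5.1662         5.1662
  2         5.75         4.6417         9.2834
  3         5.75         4.1704        12.5113
  4         5.75         3.7470        14.9881
  5       105.75        61.9162       309.5812
  Σ                     79.6416       351.5303
P = 79.6416; D_Mac = 4.41390 yrs; D_mod = 4.41390/(1+0.113) = 3.96577 yrs.
ΔP/P ≈ -D_mod · Δy = -3.96577 × (+0.0185) = -0.073367 = -7.3367%.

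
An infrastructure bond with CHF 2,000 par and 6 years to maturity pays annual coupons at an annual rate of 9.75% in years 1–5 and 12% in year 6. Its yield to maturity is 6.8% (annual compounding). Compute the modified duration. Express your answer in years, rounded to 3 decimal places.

4.599 years

Periodic yield y = 0.068. First find Macaulay duration:
  t   CF        PV=CF/(1+0.068)^t    t·PV
  1       195.00       182.5843       182.5843
  2       195.00       170.9591       341.9181
  3       195.00       160.0740       480.2221
  4       195.00       149.8820       599.5282
  5       195.00       140.3390       701.6950
  6     2,240.00     1,509.4562     9,056.7369
  Σ                  2,313.2945    11,362.6845
P = 2,313.2945; Macaulay duration = 11,362.6845 / 2,313.2945 = 4.91191 years.
Modified duration = D_Mac / (1 + y) = 4.91191 / 1.068 = 4.59916 years.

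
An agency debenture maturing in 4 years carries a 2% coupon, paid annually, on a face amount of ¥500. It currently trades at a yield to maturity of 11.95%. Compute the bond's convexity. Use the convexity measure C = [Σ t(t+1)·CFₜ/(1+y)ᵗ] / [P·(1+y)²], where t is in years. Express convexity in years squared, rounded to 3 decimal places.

With y = 0.1195:
  t   CF        PV=CF/(1+0.1195)^t    t·PV        t(t+1)·PV
  1        10.00         8.9326         8.9326          17.8651
  2        10.00         7.9791        15.9581          47.8744
  3        10.00         7.1273        21.3820          85.5281
  4       510.00       324.6936     1,298.7746       6,493.8728
  Σ                    348.7326     1,345.0473       6,645.1404
P = 348.7326.
Convexity = Σ t(t+1)·PV / [P·(1+y)²] = 6,645.1404 / (348.7326 × 1.253280) = 15.20419.

15.204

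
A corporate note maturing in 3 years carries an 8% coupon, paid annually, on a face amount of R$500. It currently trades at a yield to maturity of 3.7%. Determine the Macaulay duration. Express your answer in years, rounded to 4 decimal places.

Periodic yield y = 0.037. Discount each cash flow and weight by its year:
  t   CF        PV=CF/(1+0.037)^t    t·PV
  1        40.00        38.5728        38.5728
  2        40.00        37.1965        74.3931
  3       540.00       484.2365     1,452.7094
  Σ                    560.0058     1,565.6753
Price P = Σ PV = 560.0058.
Macaulay duration = Σ(t·PV) / P = 1,565.6753 / 560.0058 = 2.79582 years.

2.7958 years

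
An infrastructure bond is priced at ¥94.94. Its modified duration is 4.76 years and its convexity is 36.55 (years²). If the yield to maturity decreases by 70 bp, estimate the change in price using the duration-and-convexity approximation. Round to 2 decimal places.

Duration effect: -D_mod·Δy = -4.76 × (-0.007) = +0.033320
Convexity effect: ½·C·(Δy)² = 0.5 × 36.55 × (-0.007)² = +0.000895475
ΔP/P ≈ +0.033320 + 0.000895475 = +0.034215475
ΔP ≈ 94.94 × (+0.034215475) = +3.2484171965.

+¥3.25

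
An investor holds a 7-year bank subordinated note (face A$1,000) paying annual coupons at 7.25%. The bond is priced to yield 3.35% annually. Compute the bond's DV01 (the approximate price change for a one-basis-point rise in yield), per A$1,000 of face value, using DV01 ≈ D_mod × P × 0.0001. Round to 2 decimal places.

Periodic yield y = 0.0335.
  t   CF        PV=CF/(1+0.0335)^t    t·PV
  1        72.50        70.1500        70.1500
  2        72.50        67.8761       135.7523
  3        72.50        65.6760       197.0279
  4        72.50        63.5472       254.1886
  5        72.50        61.4873       307.4366
  6        72.50        59.4943       356.9656
  7     1,072.50       851.5770     5,961.0391
  Σ                  1,239.8078     7,282.5602
P = 1,239.8078; D_Mac = 5.87394 yrs; D_mod = 5.68354 yrs.
DV01 ≈ 5.68354 × 1,239.8078 × 0.0001 = 0.704650.

A$0.70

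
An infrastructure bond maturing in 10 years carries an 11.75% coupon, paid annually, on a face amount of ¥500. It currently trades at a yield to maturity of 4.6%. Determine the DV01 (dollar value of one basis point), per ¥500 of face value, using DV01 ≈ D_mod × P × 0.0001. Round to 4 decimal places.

¥0.5318

Periodic yield y = 0.046.
  t   CF        PV=CF/(1+0.046)^t    t·PV
  1        58.75        56.1663        56.1663
  2        58.75        53.6963       107.3926
  3        58.75        51.3349       154.0047
  4        58.75        49.0774       196.3094
  5        58.75        46.9191       234.5954
  6        58.75        44.8557       269.1343
  7        58.75        42.8831       300.1816
  8        58.75        40.9972       327.9777
  9        58.75        39.1943       352.7485
  10      558.75       356.3696     3,563.6963
  Σ                    781.4939     5,562.2070
P = 781.4939; D_Mac = 7.11740 yrs; D_mod = 6.80440 yrs.
DV01 ≈ 6.80440 × 781.4939 × 0.0001 = 0.531760.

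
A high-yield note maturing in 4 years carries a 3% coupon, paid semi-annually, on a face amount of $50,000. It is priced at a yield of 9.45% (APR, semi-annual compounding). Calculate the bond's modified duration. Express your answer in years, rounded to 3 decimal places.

3.598 years

Periodic yield y = 0.04725. First find Macaulay duration:
  t   CF        PV=CF/(1+0.04725)^t    t·PV
  1       750.00       716.1614       716.1614
  2       750.00       683.8495     1,367.6990
  3       750.00       652.9955     1,958.9864
  4       750.00       623.5335     2,494.1340
  5       750.00       595.4008     2,977.0040
  6       750.00       568.5374     3,411.2245
  7       750.00       542.8860     3,800.2023
  8    50,750.00    35,077.8603   280,622.8825
  Σ                 39,461.2244   297,348.2940
P = 39,461.2244; Macaulay duration = 297,348.2940 / 39,461.2244 = 7.53520 half-year periods = 3.76760 years.
Modified duration = D_Mac / (1 + y) = 3.76760 / 1.04725 = 3.59761 years.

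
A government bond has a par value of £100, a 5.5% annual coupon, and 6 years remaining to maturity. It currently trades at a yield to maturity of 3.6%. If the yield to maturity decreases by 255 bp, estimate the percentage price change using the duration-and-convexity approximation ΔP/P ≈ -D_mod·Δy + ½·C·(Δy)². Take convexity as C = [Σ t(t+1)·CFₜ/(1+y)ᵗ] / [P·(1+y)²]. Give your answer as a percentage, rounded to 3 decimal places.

+14.146%

With y = 0.036:
  t   CF        PV=CF/(1+0.036)^t    t·PV        t(t+1)·PV
  1         5.50         5.3089         5.3089          10.6178
  2         5.50         5.1244        10.2488          30.7464
  3         5.50         4.9463        14.8390          59.3560
  4         5.50         4.7745        19.0978          95.4891
  5         5.50         4.6085        23.0427         138.2564
  6       105.50        85.3285       511.9708       3,583.7955
  Σ                    110.0911       584.5080       3,918.2611
P = 110.0911; D_Mac = 5.30931 yrs; D_mod = 5.12482 yrs; C = 33.16055.
Duration effect: -5.12482 × (-0.0255) = +0.130683
Convexity effect: 0.5 × 33.16055 × (-0.0255)² = +0.0107813
ΔP/P ≈ +0.130683 + 0.0107813 = +0.141464 = +14.1464%.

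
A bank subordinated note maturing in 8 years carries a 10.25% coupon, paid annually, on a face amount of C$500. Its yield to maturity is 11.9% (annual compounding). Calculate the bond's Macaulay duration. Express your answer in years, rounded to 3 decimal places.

5.727 years

Periodic yield y = 0.119. Discount each cash flow and weight by its year:
  t   CF        PV=CF/(1+0.119)^t    t·PV
  1        51.25        45.7998        45.7998
  2        51.25        40.9292        81.8585
  3        51.25        36.5766       109.7299
  4        51.25        32.6869       130.7475
  5        51.25        29.2108       146.0540
  6        51.25        26.1044       156.6263
  7        51.25        23.3283       163.2982
  8       551.25       224.2373     1,793.8986
  Σ                    458.8734     2,628.0128
Price P = Σ PV = 458.8734.
Macaulay duration = Σ(t·PV) / P = 2,628.0128 / 458.8734 = 5.72710 years.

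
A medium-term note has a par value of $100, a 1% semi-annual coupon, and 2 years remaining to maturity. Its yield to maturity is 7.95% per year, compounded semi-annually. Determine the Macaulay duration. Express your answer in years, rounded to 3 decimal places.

1.984 years

Periodic yield y = 0.03975. Discount each cash flow and weight by its period:
  t   CF        PV=CF/(1+0.03975)^t    t·PV
  1         0.50         0.4809         0.4809
  2         0.50         0.4625         0.9250
  3         0.50         0.4448         1.3345
  4       100.50        85.9905       343.9619
  Σ                     87.3787       346.7022
Price P = Σ PV = 87.3787.
Macaulay duration = Σ(t·PV) / P = 346.7022 / 87.3787 = 3.96781 half-year periods.
In years: 3.96781 / 2 = 1.98391 years.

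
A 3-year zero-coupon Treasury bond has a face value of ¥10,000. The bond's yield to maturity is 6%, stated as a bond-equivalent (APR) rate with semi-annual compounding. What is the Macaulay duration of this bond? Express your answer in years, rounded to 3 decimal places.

3.000 years

A zero-coupon bond has a single cash flow at maturity, so its Macaulay duration equals its maturity: 3 years.
(Equivalently: 6 semi-annual periods ÷ 2 = 3 years.)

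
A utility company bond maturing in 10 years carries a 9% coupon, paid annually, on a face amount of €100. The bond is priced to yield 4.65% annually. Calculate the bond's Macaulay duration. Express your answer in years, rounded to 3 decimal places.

7.432 years

Periodic yield y = 0.0465. Discount each cash flow and weight by its year:
  t   CF        PV=CF/(1+0.0465)^t    t·PV
  1         9.00         8.6001         8.6001
  2         9.00         8.2180        16.4359
  3         9.00         7.8528        23.5584
  4         9.00         7.5039        30.0155
  5         9.00         7.1704        35.8522
  6         9.00         6.8518        41.1110
  7         9.00         6.5474        45.8317
  8         9.00         6.2565        50.0517
  9         9.00         5.9785        53.8062
  10      109.00        69.1885       691.8854
  Σ                    134.1679       997.1481
Price P = Σ PV = 134.1679.
Macaulay duration = Σ(t·PV) / P = 997.1481 / 134.1679 = 7.43209 years.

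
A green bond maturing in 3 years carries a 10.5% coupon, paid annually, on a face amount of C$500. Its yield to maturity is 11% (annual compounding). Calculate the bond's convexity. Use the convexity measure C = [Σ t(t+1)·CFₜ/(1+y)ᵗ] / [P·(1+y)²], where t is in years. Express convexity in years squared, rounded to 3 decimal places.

8.542

With y = 0.11:
  t   CF        PV=CF/(1+0.11)^t    t·PV        t(t+1)·PV
  1        52.50        47.2973        47.2973          94.5946
  2        52.50        42.6102        85.2204         255.6611
  3       552.50       403.9832     1,211.9497       4,847.7989
  Σ                    493.8907     1,344.4674       5,198.0545
P = 493.8907.
Convexity = Σ t(t+1)·PV / [P·(1+y)²] = 5,198.0545 / (493.8907 × 1.232100) = 8.54209.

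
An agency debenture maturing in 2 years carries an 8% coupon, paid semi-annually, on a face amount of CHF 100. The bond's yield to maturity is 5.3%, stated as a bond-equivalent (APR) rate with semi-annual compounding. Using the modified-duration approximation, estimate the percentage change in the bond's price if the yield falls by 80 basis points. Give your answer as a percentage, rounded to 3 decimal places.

Periodic yield y = 0.0265. Modified duration first:
  t   CF        PV=CF/(1+0.0265)^t    t·PV
  1         4.00         3.8967         3.8967
  2         4.00         3.7961         7.5923
  3         4.00         3.6981        11.0944
  4       104.00        93.6694       374.6774
  Σ                    105.0604       397.2608
P = 105.0604; D_Mac = 3.78126 half-year periods = 1.89063 yrs; D_mod = 1.89063/(1+0.0265) = 1.84182 yrs.
ΔP/P ≈ -D_mod · Δy = -1.84182 × (-0.008) = +0.014735 = +1.4735%.

+1.473%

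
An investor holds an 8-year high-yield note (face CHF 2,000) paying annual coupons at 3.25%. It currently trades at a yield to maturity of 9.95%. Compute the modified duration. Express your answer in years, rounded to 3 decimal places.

Periodic yield y = 0.0995. First find Macaulay duration:
  t   CF        PV=CF/(1+0.0995)^t    t·PV
  1        65.00        59.1178        59.1178
  2        65.00        53.7679       107.5358
  3        65.00        48.9021       146.7063
  4        65.00        44.4767       177.9067
  5        65.00        40.4517       202.2587
  6        65.00        36.7910       220.7462
  7        65.00        33.4616       234.2312
  8     2,065.00       966.8480     7,734.7837
  Σ                  1,283.8168     8,883.2864
P = 1,283.8168; Macaulay duration = 8,883.2864 / 1,283.8168 = 6.91943 years.
Modified duration = D_Mac / (1 + y) = 6.91943 / 1.0995 = 6.29326 years.

6.293 years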